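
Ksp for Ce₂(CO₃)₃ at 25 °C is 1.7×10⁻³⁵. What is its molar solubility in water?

4.4×10⁻⁸ M

Ce₂(CO₃)₃(s) ⇌ 2 Ce³⁺(aq) + 3 CO₃²⁻(aq)
If s mol/L of Ce₂(CO₃)₃ dissolves, [Ce³⁺] = 2s and [CO₃²⁻] = 3s.
Ksp = [Ce³⁺]^2[CO₃²⁻]^3 = (2s)^2 · (3s)^3 = 108s^5
108s^5 = 1.7×10⁻³⁵  ⇒  s^5 = 1.6×10⁻³⁷
s = (1.6×10⁻³⁷)^(1/5) = 4.4×10⁻⁸ mol/L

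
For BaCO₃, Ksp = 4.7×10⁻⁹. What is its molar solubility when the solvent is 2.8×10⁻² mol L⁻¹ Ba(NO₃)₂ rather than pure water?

BaCO₃(s) ⇌ Ba²⁺(aq) + CO₃²⁻(aq)
Let s be the solubility of BaCO₃ here. The common ion gives [Ba²⁺] ≈ 2.8×10⁻² mol L⁻¹, and [CO₃²⁻] = s.
Ksp = [Ba²⁺][CO₃²⁻] = (2.8×10⁻²)s
s = 4.7×10⁻⁹ / (2.8×10⁻²) = 1.7×10⁻⁷
s = 1.7×10⁻⁷ mol L⁻¹

1.7×10⁻⁷ M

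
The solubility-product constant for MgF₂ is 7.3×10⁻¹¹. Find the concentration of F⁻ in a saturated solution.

MgF₂(s) ⇌ Mg²⁺(aq) + 2 F⁻(aq)
For each mole of MgF₂ that dissolves per liter, [Mg²⁺] = s and [F⁻] = 2s; let s denote this solubility.
Ksp = [Mg²⁺][F⁻]^2 = s · (2s)^2 = 4s^3 = 7.3×10⁻¹¹
s = 2.6×10⁻⁴ mol/L
[F⁻] = 2s = 5.3×10⁻⁴ mol/L

5.3×10⁻⁴ M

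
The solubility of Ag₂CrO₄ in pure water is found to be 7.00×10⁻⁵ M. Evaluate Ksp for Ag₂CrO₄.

Ksp = 1.37×10⁻¹²

Ag₂CrO₄(s) ⇌ 2 Ag⁺(aq) + CrO₄²⁻(aq)
If s mol/L of Ag₂CrO₄ dissolves, [Ag⁺] = 2s and [CrO₄²⁻] = s.
Ksp = [Ag⁺]^2[CrO₄²⁻] = (2s)^2 · s = 4s^3
Ksp = 4 × (7.00×10⁻⁵)^3 = 1.37×10⁻¹²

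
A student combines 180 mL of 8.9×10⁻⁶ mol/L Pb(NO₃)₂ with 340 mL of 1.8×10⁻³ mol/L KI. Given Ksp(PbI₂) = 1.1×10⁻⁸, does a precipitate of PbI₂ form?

No

The combined volume is 520 mL.
[Pb²⁺] = (8.9×10⁻⁶)(180)/520 = 3.1×10⁻⁶ mol/L
[I⁻] = (1.8×10⁻³)(340)/520 = 1.2×10⁻³ mol/L
Q = [Pb²⁺][I⁻]^2 = 4.3×10⁻¹²
Since Q (4.3×10⁻¹²) is less than Ksp (1.1×10⁻⁸), no PbI₂ precipitates.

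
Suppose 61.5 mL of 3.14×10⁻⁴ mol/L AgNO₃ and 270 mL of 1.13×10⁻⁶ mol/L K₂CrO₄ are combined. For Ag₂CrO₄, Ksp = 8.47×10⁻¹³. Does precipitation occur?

No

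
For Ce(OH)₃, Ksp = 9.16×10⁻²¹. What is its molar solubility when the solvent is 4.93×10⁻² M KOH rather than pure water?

7.64×10⁻¹⁷ M

Ce(OH)₃(s) ⇌ Ce³⁺(aq) + 3 OH⁻(aq)
The solution already contains OH⁻ at 4.93×10⁻² M. Let s be the molar solubility of Ce(OH)₃.
[OH⁻] ≈ 4.93×10⁻² M (common ion dominates); [Ce³⁺] = s.
Ksp = [Ce³⁺][OH⁻]^3 = s(4.93×10⁻²)^3
s = 9.16×10⁻²¹ / (4.93×10⁻²)^3 = 7.64×10⁻¹⁷
s = 7.64×10⁻¹⁷ M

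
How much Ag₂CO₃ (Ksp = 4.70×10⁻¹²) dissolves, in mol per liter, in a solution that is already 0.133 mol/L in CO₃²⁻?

Ag₂CO₃(s) ⇌ 2 Ag⁺(aq) + CO₃²⁻(aq)
CO₃²⁻ is already present at 0.133 mol/L. If s mol/L of Ag₂CO₃ dissolves, [Ag⁺] = 2s while [CO₃²⁻] ≈ 0.133 mol/L.
Ksp = [Ag⁺]^2[CO₃²⁻] = (2s)^2(0.133)
(2s)^2 = 4.70×10⁻¹² / (0.133) = 3.53×10⁻¹¹
s = 2.97×10⁻⁶ mol/L

2.97×10⁻⁶ M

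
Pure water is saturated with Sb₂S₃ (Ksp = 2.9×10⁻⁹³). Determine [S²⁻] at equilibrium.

3.7×10⁻¹⁹ M

Sb₂S₃(s) ⇌ 2 Sb³⁺(aq) + 3 S²⁻(aq)
For each mole of Sb₂S₃ that dissolves per liter, [Sb³⁺] = 2s and [S²⁻] = 3s; let s denote this solubility.
Ksp = [Sb³⁺]^2[S²⁻]^3 = (2s)^2 · (3s)^3 = 108s^5 = 2.9×10⁻⁹³
s = 1.2×10⁻¹⁹ mol L⁻¹
[S²⁻] = 3s = 3.7×10⁻¹⁹ mol L⁻¹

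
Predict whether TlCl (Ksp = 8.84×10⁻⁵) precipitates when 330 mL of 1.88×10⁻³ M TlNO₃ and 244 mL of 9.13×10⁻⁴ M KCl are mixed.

Total volume after mixing = 330 + 244 = 574 mL.
[Tl⁺] = (1.88×10⁻³)(330)/574 = 1.08×10⁻³ M
[Cl⁻] = (9.13×10⁻⁴)(244)/574 = 3.88×10⁻⁴ M
Q = [Tl⁺][Cl⁻] = 4.19×10⁻⁷
Q = 4.19×10⁻⁷ < Ksp = 8.84×10⁻⁵, so the solution is unsaturated and no precipitate forms.

No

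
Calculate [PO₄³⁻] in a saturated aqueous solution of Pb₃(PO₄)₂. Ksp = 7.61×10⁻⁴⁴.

1.86×10⁻⁹ M

Pb₃(PO₄)₂(s) ⇌ 3 Pb²⁺(aq) + 2 PO₄³⁻(aq)
Call the molar solubility s, so that [Pb²⁺] = 3s and [PO₄³⁻] = 2s.
Ksp = [Pb²⁺]^3[PO₄³⁻]^2 = (3s)^3 · (2s)^2 = 108s^5 = 7.61×10⁻⁴⁴
s = 9.32×10⁻¹⁰ mol/L
[PO₄³⁻] = 2s = 1.86×10⁻⁹ mol/L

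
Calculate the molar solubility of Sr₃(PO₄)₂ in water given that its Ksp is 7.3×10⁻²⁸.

Sr₃(PO₄)₂(s) ⇌ 3 Sr²⁺(aq) + 2 PO₄³⁻(aq)
If s mol/L of Sr₃(PO₄)₂ dissolves, [Sr²⁺] = 3s and [PO₄³⁻] = 2s.
Ksp = [Sr²⁺]^3[PO₄³⁻]^2 = (3s)^3 · (2s)^2 = 108s^5
108s^5 = 7.3×10⁻²⁸  ⇒  s^5 = 6.8×10⁻³⁰
s = (6.8×10⁻³⁰)^(1/5) = 1.5×10⁻⁶ M

1.5×10⁻⁶ M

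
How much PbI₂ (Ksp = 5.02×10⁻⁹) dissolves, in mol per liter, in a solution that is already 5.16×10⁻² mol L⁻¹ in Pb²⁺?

PbI₂(s) ⇌ Pb²⁺(aq) + 2 I⁻(aq)
Let s be the solubility of PbI₂ here. The common ion gives [Pb²⁺] ≈ 5.16×10⁻² mol L⁻¹, and [I⁻] = 2s.
Ksp = [Pb²⁺][I⁻]^2 = (5.16×10⁻²)(2s)^2
(2s)^2 = 5.02×10⁻⁹ / (5.16×10⁻²) = 9.73×10⁻⁸
s = 1.56×10⁻⁴ mol L⁻¹

1.56×10⁻⁴ M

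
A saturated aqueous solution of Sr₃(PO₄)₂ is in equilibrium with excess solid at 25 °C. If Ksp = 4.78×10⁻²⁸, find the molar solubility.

1.35×10⁻⁶ M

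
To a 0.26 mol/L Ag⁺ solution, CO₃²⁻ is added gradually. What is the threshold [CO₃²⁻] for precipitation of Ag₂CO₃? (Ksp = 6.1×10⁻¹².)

9.0×10⁻¹¹ M

A salt starts to precipitate once the ion product Q reaches its Ksp.
Ag₂CO₃(s) ⇌ 2 Ag⁺(aq) + CO₃²⁻(aq)
Ksp = [Ag⁺]^2[CO₃²⁻] = [CO₃²⁻](0.26)^2
[CO₃²⁻] = 6.1×10⁻¹² / (0.26)^2 = 9.0×10⁻¹¹
[CO₃²⁻] = 9.0×10⁻¹¹ mol/L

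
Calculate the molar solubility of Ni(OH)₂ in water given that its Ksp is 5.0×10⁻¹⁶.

5.0×10⁻⁶ M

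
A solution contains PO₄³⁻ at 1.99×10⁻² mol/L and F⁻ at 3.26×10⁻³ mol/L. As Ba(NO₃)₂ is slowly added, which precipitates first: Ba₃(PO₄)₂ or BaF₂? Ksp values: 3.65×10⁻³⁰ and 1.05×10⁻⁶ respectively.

Precipitation begins when Q = Ksp.
For Ba₃(PO₄)₂: [Ba²⁺] = (Ksp/[PO₄³⁻]^2)^(1/3) = 2.10×10⁻⁹ mol/L
For BaF₂: [Ba²⁺] = (Ksp/[F⁻]^2) = 9.88×10⁻² mol/L
Since Ba₃(PO₄)₂ needs less Ba²⁺ to reach saturation, it precipitates first.

Ba₃(PO₄)₂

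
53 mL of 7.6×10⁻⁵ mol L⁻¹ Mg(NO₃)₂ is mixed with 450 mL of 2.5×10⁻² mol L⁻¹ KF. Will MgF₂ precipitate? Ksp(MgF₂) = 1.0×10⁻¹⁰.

Yes

Total volume after mixing = 53 + 450 = 503 mL.
[Mg²⁺] = (7.6×10⁻⁵)(53)/503 = 8.0×10⁻⁶ mol L⁻¹
[F⁻] = (2.5×10⁻²)(450)/503 = 2.2×10⁻² mol L⁻¹
Q = [Mg²⁺][F⁻]^2 = 4.0×10⁻⁹
Since Q (4.0×10⁻⁹) exceeds Ksp (1.0×10⁻¹⁰), MgF₂ will precipitate.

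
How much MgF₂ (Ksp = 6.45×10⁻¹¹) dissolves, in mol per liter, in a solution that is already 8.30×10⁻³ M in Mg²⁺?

4.41×10⁻⁵ M

MgF₂(s) ⇌ Mg²⁺(aq) + 2 F⁻(aq)
With Mg²⁺ already at 8.30×10⁻³ M and s small, take [Mg²⁺] ≈ 8.30×10⁻³ M and [F⁻] = 2s.
Ksp = [Mg²⁺][F⁻]^2 = (8.30×10⁻³)(2s)^2
(2s)^2 = 6.45×10⁻¹¹ / (8.30×10⁻³) = 7.77×10⁻⁹
s = 4.41×10⁻⁵ M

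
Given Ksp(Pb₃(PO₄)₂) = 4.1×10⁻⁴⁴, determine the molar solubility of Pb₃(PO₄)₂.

8.2×10⁻¹⁰ M

Pb₃(PO₄)₂(s) ⇌ 3 Pb²⁺(aq) + 2 PO₄³⁻(aq)
With molar solubility s: [Pb²⁺] = 3s, [PO₄³⁻] = 2s.
Ksp = [Pb²⁺]^3[PO₄³⁻]^2 = (3s)^3 · (2s)^2 = 108s^5
108s^5 = 4.1×10⁻⁴⁴  ⇒  s^5 = 3.8×10⁻⁴⁶
s = (3.8×10⁻⁴⁶)^(1/5) = 8.2×10⁻¹⁰ M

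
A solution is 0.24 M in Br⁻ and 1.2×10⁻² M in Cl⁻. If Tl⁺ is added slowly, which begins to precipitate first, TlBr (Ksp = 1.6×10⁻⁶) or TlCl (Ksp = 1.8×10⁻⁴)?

TlBr

A salt starts to precipitate once the ion product Q reaches its Ksp.
For TlBr: [Tl⁺] = (Ksp/[Br⁻]) = 6.7×10⁻⁶ M
For TlCl: [Tl⁺] = (Ksp/[Cl⁻]) = 1.5×10⁻² M
TlBr requires the lower [Tl⁺], so it precipitates first.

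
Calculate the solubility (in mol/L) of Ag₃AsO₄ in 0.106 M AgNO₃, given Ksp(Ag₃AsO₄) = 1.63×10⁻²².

Ag₃AsO₄(s) ⇌ 3 Ag⁺(aq) + AsO₄³⁻(aq)
Ag⁺ is already present at 0.106 M. If s mol/L of Ag₃AsO₄ dissolves, [AsO₄³⁻] = s while [Ag⁺] ≈ 0.106 M.
Ksp = [Ag⁺]^3[AsO₄³⁻] = (0.106)^3s
s = 1.63×10⁻²² / (0.106)^3 = 1.37×10⁻¹⁹
s = 1.37×10⁻¹⁹ M

1.37×10⁻¹⁹ M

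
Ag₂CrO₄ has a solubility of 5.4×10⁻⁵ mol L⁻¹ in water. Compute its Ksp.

Ksp = 6.3×10⁻¹³

Ag₂CrO₄(s) ⇌ 2 Ag⁺(aq) + CrO₄²⁻(aq)
For each mole of Ag₂CrO₄ that dissolves per liter, [Ag⁺] = 2s and [CrO₄²⁻] = s; let s denote this solubility.
Ksp = [Ag⁺]^2[CrO₄²⁻] = (2s)^2 · s = 4s^3
Ksp = 4 × (5.4×10⁻⁵)^3 = 6.3×10⁻¹³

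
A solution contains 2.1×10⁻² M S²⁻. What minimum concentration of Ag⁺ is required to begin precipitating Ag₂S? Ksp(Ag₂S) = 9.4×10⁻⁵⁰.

Precipitation of each salt begins when its ion product equals Ksp.
Ag₂S(s) ⇌ 2 Ag⁺(aq) + S²⁻(aq)
Ksp = [Ag⁺]^2[S²⁻] = [Ag⁺]^2(2.1×10⁻²)
[Ag⁺]^2 = 9.4×10⁻⁵⁰ / (2.1×10⁻²) = 4.5×10⁻⁴⁸
[Ag⁺] = 2.1×10⁻²⁴ M

2.1×10⁻²⁴ M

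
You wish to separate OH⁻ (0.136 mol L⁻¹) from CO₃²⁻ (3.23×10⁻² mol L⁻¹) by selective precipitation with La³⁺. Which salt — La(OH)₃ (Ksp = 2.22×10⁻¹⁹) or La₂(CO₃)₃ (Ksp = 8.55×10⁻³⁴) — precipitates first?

La(OH)₃

Each salt precipitates once Q = Ksp for that salt.
For La(OH)₃: [La³⁺] = (Ksp/[OH⁻]^3) = 8.83×10⁻¹⁷ mol L⁻¹
For La₂(CO₃)₃: [La³⁺] = (Ksp/[CO₃²⁻]^3)^(1/2) = 5.04×10⁻¹⁵ mol L⁻¹
La(OH)₃ requires the lower [La³⁺], so it precipitates first.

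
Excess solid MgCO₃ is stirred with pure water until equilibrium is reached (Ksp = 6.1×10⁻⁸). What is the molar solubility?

MgCO₃(s) ⇌ Mg²⁺(aq) + CO₃²⁻(aq)
With molar solubility s: [Mg²⁺] = s, [CO₃²⁻] = s.
Ksp = [Mg²⁺][CO₃²⁻] = s · s = s^2
s^2 = 6.1×10⁻⁸
s = (6.1×10⁻⁸)^(1/2) = 2.5×10⁻⁴ M

2.5×10⁻⁴ M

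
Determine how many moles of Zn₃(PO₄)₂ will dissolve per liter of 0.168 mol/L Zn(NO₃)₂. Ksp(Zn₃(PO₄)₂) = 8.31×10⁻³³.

6.62×10⁻¹⁶ M

Zn₃(PO₄)₂(s) ⇌ 3 Zn²⁺(aq) + 2 PO₄³⁻(aq)
Let s be the solubility of Zn₃(PO₄)₂ here. The common ion gives [Zn²⁺] ≈ 0.168 mol/L, and [PO₄³⁻] = 2s.
Ksp = [Zn²⁺]^3[PO₄³⁻]^2 = (0.168)^3(2s)^2
(2s)^2 = 8.31×10⁻³³ / (0.168)^3 = 1.75×10⁻³⁰
s = 6.62×10⁻¹⁶ mol/L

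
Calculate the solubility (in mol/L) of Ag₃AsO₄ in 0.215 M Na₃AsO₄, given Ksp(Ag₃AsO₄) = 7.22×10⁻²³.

Ag₃AsO₄(s) ⇌ 3 Ag⁺(aq) + AsO₄³⁻(aq)
Let s be the solubility of Ag₃AsO₄ here. The common ion gives [AsO₄³⁻] ≈ 0.215 M, and [Ag⁺] = 3s.
Ksp = [Ag⁺]^3[AsO₄³⁻] = (3s)^3(0.215)
(3s)^3 = 7.22×10⁻²³ / (0.215) = 3.36×10⁻²²
s = 2.32×10⁻⁸ M

2.32×10⁻⁸ M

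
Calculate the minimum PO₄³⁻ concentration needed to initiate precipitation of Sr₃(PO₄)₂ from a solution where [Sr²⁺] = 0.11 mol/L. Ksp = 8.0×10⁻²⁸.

Precipitation of each salt begins when its ion product equals Ksp.
Sr₃(PO₄)₂(s) ⇌ 3 Sr²⁺(aq) + 2 PO₄³⁻(aq)
Ksp = [Sr²⁺]^3[PO₄³⁻]^2 = [PO₄³⁻]^2(0.11)^3
[PO₄³⁻]^2 = 8.0×10⁻²⁸ / (0.11)^3 = 6.0×10⁻²⁵
[PO₄³⁻] = 7.8×10⁻¹³ mol/L

7.8×10⁻¹³ M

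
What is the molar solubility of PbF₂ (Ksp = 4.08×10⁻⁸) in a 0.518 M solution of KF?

PbF₂(s) ⇌ Pb²⁺(aq) + 2 F⁻(aq)
F⁻ is already present at 0.518 M. If s mol/L of PbF₂ dissolves, [Pb²⁺] = s while [F⁻] ≈ 0.518 M.
Ksp = [Pb²⁺][F⁻]^2 = s(0.518)^2
s = 4.08×10⁻⁸ / (0.518)^2 = 1.52×10⁻⁷
s = 1.52×10⁻⁷ M

1.52×10⁻⁷ M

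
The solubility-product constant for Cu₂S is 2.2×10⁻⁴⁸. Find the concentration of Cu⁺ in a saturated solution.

Cu₂S(s) ⇌ 2 Cu⁺(aq) + S²⁻(aq)
For each mole of Cu₂S that dissolves per liter, [Cu⁺] = 2s and [S²⁻] = s; let s denote this solubility.
Ksp = [Cu⁺]^2[S²⁻] = (2s)^2 · s = 4s^3 = 2.2×10⁻⁴⁸
s = 8.2×10⁻¹⁷ mol L⁻¹
[Cu⁺] = 2s = 1.6×10⁻¹⁶ mol L⁻¹

1.6×10⁻¹⁶ M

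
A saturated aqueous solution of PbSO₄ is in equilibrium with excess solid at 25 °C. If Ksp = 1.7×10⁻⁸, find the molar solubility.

1.3×10⁻⁴ M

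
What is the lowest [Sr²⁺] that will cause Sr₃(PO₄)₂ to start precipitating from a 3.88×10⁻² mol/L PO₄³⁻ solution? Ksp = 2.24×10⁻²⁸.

Precipitation of each salt begins when its ion product equals Ksp.
Sr₃(PO₄)₂(s) ⇌ 3 Sr²⁺(aq) + 2 PO₄³⁻(aq)
Ksp = [Sr²⁺]^3[PO₄³⁻]^2 = [Sr²⁺]^3(3.88×10⁻²)^2
[Sr²⁺]^3 = 2.24×10⁻²⁸ / (3.88×10⁻²)^2 = 1.49×10⁻²⁵
[Sr²⁺] = 5.30×10⁻⁹ mol/L

5.30×10⁻⁹ M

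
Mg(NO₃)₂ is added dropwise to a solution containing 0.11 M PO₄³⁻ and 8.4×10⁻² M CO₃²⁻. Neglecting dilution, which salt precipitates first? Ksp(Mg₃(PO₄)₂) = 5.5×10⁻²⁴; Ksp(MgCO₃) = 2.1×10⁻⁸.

Mg₃(PO₄)₂

The threshold for precipitation is Q = Ksp.
For Mg₃(PO₄)₂: [Mg²⁺] = (Ksp/[PO₄³⁻]^2)^(1/3) = 7.7×10⁻⁸ M
For MgCO₃: [Mg²⁺] = (Ksp/[CO₃²⁻]) = 2.5×10⁻⁷ M
Mg₃(PO₄)₂ requires the lower [Mg²⁺], so it precipitates first.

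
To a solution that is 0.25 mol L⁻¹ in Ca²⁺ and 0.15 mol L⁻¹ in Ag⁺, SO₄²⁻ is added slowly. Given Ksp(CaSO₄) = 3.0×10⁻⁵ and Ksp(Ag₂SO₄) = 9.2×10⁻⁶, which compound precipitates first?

CaSO₄

The threshold for precipitation is Q = Ksp.
For CaSO₄: [SO₄²⁻] = (Ksp/[Ca²⁺]) = 1.2×10⁻⁴ mol L⁻¹
For Ag₂SO₄: [SO₄²⁻] = (Ksp/[Ag⁺]^2) = 4.1×10⁻⁴ mol L⁻¹
Since CaSO₄ needs less SO₄²⁻ to reach saturation, it precipitates first.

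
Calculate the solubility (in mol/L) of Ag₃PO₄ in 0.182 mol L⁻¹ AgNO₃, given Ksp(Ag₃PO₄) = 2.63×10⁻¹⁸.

Ag₃PO₄(s) ⇌ 3 Ag⁺(aq) + PO₄³⁻(aq)
The solution already contains Ag⁺ at 0.182 mol L⁻¹. Let s be the molar solubility of Ag₃PO₄.
[Ag⁺] ≈ 0.182 mol L⁻¹ (common ion dominates); [PO₄³⁻] = s.
Ksp = [Ag⁺]^3[PO₄³⁻] = (0.182)^3s
s = 2.63×10⁻¹⁸ / (0.182)^3 = 4.36×10⁻¹⁶
s = 4.36×10⁻¹⁶ mol L⁻¹

4.36×10⁻¹⁶ M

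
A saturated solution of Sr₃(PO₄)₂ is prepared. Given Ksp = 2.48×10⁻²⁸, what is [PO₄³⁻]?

2.36×10⁻⁶ M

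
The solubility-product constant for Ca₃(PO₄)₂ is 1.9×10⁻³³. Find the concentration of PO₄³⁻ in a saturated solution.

2.2×10⁻⁷ M

Ca₃(PO₄)₂(s) ⇌ 3 Ca²⁺(aq) + 2 PO₄³⁻(aq)
With molar solubility s: [Ca²⁺] = 3s, [PO₄³⁻] = 2s.
Ksp = [Ca²⁺]^3[PO₄³⁻]^2 = (3s)^3 · (2s)^2 = 108s^5 = 1.9×10⁻³³
s = 1.1×10⁻⁷ mol L⁻¹
[PO₄³⁻] = 2s = 2.2×10⁻⁷ mol L⁻¹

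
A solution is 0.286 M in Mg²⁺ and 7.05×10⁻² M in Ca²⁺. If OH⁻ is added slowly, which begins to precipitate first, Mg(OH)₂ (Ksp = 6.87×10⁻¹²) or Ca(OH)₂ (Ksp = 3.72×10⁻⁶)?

Mg(OH)₂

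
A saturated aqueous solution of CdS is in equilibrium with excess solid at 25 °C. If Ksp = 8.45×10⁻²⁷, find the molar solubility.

CdS(s) ⇌ Cd²⁺(aq) + S²⁻(aq)
Call the molar solubility s, so that [Cd²⁺] = s and [S²⁻] = s.
Ksp = [Cd²⁺][S²⁻] = s · s = s^2
s^2 = 8.45×10⁻²⁷
s = (8.45×10⁻²⁷)^(1/2) = 9.19×10⁻¹⁴ M

9.19×10⁻¹⁴ M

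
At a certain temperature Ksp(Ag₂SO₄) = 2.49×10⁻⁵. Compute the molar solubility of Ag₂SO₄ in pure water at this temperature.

1.84×10⁻² M

Ag₂SO₄(s) ⇌ 2 Ag⁺(aq) + SO₄²⁻(aq)
With molar solubility s: [Ag⁺] = 2s, [SO₄²⁻] = s.
Ksp = [Ag⁺]^2[SO₄²⁻] = (2s)^2 · s = 4s^3
4s^3 = 2.49×10⁻⁵  ⇒  s^3 = 6.23×10⁻⁶
s = 1.84×10⁻² M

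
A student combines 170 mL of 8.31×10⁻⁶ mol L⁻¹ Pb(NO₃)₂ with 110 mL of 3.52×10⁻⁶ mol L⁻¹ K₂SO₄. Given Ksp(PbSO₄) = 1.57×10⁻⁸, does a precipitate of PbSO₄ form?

After mixing, V = 170 mL + 110 mL = 280 mL.
[Pb²⁺] = (8.31×10⁻⁶)(170)/280 = 5.05×10⁻⁶ mol L⁻¹
[SO₄²⁻] = (3.52×10⁻⁶)(110)/280 = 1.38×10⁻⁶ mol L⁻¹
Q = [Pb²⁺][SO₄²⁻] = 6.98×10⁻¹²
Q < Ksp (6.98×10⁻¹² vs 1.57×10⁻⁸); the solution remains unsaturated and no precipitate forms.

No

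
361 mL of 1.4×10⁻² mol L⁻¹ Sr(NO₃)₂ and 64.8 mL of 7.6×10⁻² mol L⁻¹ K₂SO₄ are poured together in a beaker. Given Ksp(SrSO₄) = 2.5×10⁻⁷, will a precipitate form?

Yes

The combined volume is 425.8 mL.
[Sr²⁺] = (1.4×10⁻²)(361)/425.8 = 1.2×10⁻² mol L⁻¹
[SO₄²⁻] = (7.6×10⁻²)(64.8)/425.8 = 1.2×10⁻² mol L⁻¹
Q = [Sr²⁺][SO₄²⁻] = 1.4×10⁻⁴
Since Q (1.4×10⁻⁴) exceeds Ksp (2.5×10⁻⁷), SrSO₄ will precipitate.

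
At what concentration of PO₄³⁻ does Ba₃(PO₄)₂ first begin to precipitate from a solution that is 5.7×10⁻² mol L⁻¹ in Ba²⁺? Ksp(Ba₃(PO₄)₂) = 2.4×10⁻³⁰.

1.1×10⁻¹³ M

Precipitation begins when Q = Ksp.
Ba₃(PO₄)₂(s) ⇌ 3 Ba²⁺(aq) + 2 PO₄³⁻(aq)
Ksp = [Ba²⁺]^3[PO₄³⁻]^2 = [PO₄³⁻]^2(5.7×10⁻²)^3
[PO₄³⁻]^2 = 2.4×10⁻³⁰ / (5.7×10⁻²)^3 = 1.3×10⁻²⁶
[PO₄³⁻] = 1.1×10⁻¹³ mol L⁻¹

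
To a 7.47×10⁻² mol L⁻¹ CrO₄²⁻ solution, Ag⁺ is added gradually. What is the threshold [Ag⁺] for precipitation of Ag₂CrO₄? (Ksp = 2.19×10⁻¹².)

Each salt precipitates once Q = Ksp for that salt.
Ag₂CrO₄(s) ⇌ 2 Ag⁺(aq) + CrO₄²⁻(aq)
Ksp = [Ag⁺]^2[CrO₄²⁻] = [Ag⁺]^2(7.47×10⁻²)
[Ag⁺]^2 = 2.19×10⁻¹² / (7.47×10⁻²) = 2.93×10⁻¹¹
[Ag⁺] = 5.41×10⁻⁶ mol L⁻¹

5.41×10⁻⁶ M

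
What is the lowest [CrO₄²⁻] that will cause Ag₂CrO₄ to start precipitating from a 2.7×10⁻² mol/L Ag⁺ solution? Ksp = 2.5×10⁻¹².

A salt starts to precipitate once the ion product Q reaches its Ksp.
Ag₂CrO₄(s) ⇌ 2 Ag⁺(aq) + CrO₄²⁻(aq)
Ksp = [Ag⁺]^2[CrO₄²⁻] = [CrO₄²⁻](2.7×10⁻²)^2
[CrO₄²⁻] = 2.5×10⁻¹² / (2.7×10⁻²)^2 = 3.4×10⁻⁹
[CrO₄²⁻] = 3.4×10⁻⁹ mol/L

3.4×10⁻⁹ M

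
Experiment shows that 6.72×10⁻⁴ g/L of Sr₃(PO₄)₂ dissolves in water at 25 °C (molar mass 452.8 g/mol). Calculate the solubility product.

Molar solubility s = (6.72×10⁻⁴ g/L) / (452.8 g/mol) = 1.4841×10⁻⁶ mol/L
Sr₃(PO₄)₂(s) ⇌ 3 Sr²⁺(aq) + 2 PO₄³⁻(aq)
If s mol/L of Sr₃(PO₄)₂ dissolves, [Sr²⁺] = 3s and [PO₄³⁻] = 2s.
Ksp = [Sr²⁺]^3[PO₄³⁻]^2 = (3s)^3 · (2s)^2 = 108s^5
Ksp = 108 × (1.4841×10⁻⁶)^5 = 7.78×10⁻²⁸

Ksp = 7.78×10⁻²⁸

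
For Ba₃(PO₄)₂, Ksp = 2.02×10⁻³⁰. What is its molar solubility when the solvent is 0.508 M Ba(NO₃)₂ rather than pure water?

Ba₃(PO₄)₂(s) ⇌ 3 Ba²⁺(aq) + 2 PO₄³⁻(aq)
Ba²⁺ is already present at 0.508 M. If s mol/L of Ba₃(PO₄)₂ dissolves, [PO₄³⁻] = 2s while [Ba²⁺] ≈ 0.508 M.
Ksp = [Ba²⁺]^3[PO₄³⁻]^2 = (0.508)^3(2s)^2
(2s)^2 = 2.02×10⁻³⁰ / (0.508)^3 = 1.54×10⁻²⁹
s = 1.96×10⁻¹⁵ M

1.96×10⁻¹⁵ M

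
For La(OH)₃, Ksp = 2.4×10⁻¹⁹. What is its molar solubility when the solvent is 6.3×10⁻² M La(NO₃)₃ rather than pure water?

La(OH)₃(s) ⇌ La³⁺(aq) + 3 OH⁻(aq)
Let s be the solubility of La(OH)₃ here. The common ion gives [La³⁺] ≈ 6.3×10⁻² M, and [OH⁻] = 3s.
Ksp = [La³⁺][OH⁻]^3 = (6.3×10⁻²)(3s)^3
(3s)^3 = 2.4×10⁻¹⁹ / (6.3×10⁻²) = 3.8×10⁻¹⁸
s = 5.2×10⁻⁷ M

5.2×10⁻⁷ M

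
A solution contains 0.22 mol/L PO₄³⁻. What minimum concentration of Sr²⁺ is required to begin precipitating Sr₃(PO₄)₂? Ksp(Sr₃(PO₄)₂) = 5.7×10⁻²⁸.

2.3×10⁻⁹ M

The threshold for precipitation is Q = Ksp.
Sr₃(PO₄)₂(s) ⇌ 3 Sr²⁺(aq) + 2 PO₄³⁻(aq)
Ksp = [Sr²⁺]^3[PO₄³⁻]^2 = [Sr²⁺]^3(0.22)^2
[Sr²⁺]^3 = 5.7×10⁻²⁸ / (0.22)^2 = 1.2×10⁻²⁶
[Sr²⁺] = 2.3×10⁻⁹ mol/L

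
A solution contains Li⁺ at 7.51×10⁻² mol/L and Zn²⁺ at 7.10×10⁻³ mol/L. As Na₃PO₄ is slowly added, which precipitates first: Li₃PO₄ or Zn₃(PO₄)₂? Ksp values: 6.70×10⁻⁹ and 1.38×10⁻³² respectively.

Zn₃(PO₄)₂

Each salt precipitates once Q = Ksp for that salt.
For Li₃PO₄: [PO₄³⁻] = (Ksp/[Li⁺]^3) = 1.58×10⁻⁵ mol/L
For Zn₃(PO₄)₂: [PO₄³⁻] = (Ksp/[Zn²⁺]^3)^(1/2) = 1.96×10⁻¹³ mol/L
Zn₃(PO₄)₂ requires the lower [PO₄³⁻], so it precipitates first.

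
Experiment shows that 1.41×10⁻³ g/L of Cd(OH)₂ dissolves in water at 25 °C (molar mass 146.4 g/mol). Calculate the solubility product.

Ksp = 3.57×10⁻¹⁵

Convert to molarity: s = 1.41×10⁻³ / 146.4 = 9.6311×10⁻⁶ mol/L
Cd(OH)₂(s) ⇌ Cd²⁺(aq) + 2 OH⁻(aq)
With molar solubility s: [Cd²⁺] = s, [OH⁻] = 2s.
Ksp = [Cd²⁺][OH⁻]^2 = s · (2s)^2 = 4s^3
Ksp = 4 × (9.6311×10⁻⁶)^3 = 3.57×10⁻¹⁵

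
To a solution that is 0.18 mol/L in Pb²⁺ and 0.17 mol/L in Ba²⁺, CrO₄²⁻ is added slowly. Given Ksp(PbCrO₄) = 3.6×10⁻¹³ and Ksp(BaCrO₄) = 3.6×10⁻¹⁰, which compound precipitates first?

Precipitation of each salt begins when its ion product equals Ksp.
For PbCrO₄: [CrO₄²⁻] = (Ksp/[Pb²⁺]) = 2.0×10⁻¹² mol/L
For BaCrO₄: [CrO₄²⁻] = (Ksp/[Ba²⁺]) = 2.1×10⁻⁹ mol/L
PbCrO₄ requires the lower [CrO₄²⁻], so it precipitates first.

PbCrO₄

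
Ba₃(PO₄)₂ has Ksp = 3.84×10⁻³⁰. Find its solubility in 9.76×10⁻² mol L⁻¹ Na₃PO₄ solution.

Ba₃(PO₄)₂(s) ⇌ 3 Ba²⁺(aq) + 2 PO₄³⁻(aq)
With PO₄³⁻ already at 9.76×10⁻² mol L⁻¹ and s small, take [PO₄³⁻] ≈ 9.76×10⁻² mol L⁻¹ and [Ba²⁺] = 3s.
Ksp = [Ba²⁺]^3[PO₄³⁻]^2 = (3s)^3(9.76×10⁻²)^2
(3s)^3 = 3.84×10⁻³⁰ / (9.76×10⁻²)^2 = 4.03×10⁻²⁸
s = 2.46×10⁻¹⁰ mol L⁻¹

2.46×10⁻¹⁰ M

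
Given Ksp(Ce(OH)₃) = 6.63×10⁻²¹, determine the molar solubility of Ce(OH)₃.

Ce(OH)₃(s) ⇌ Ce³⁺(aq) + 3 OH⁻(aq)
With molar solubility s: [Ce³⁺] = s, [OH⁻] = 3s.
Ksp = [Ce³⁺][OH⁻]^3 = s · (3s)^3 = 27s^4
27s^4 = 6.63×10⁻²¹  ⇒  s^4 = 2.46×10⁻²²
s = 3.96×10⁻⁶ mol L⁻¹

3.96×10⁻⁶ M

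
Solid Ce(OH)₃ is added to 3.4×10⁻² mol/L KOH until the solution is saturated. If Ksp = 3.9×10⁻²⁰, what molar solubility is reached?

9.9×10⁻¹⁶ M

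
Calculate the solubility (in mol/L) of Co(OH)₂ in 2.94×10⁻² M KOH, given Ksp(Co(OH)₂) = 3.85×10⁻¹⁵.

4.45×10⁻¹² M

Co(OH)₂(s) ⇌ Co²⁺(aq) + 2 OH⁻(aq)
With OH⁻ already at 2.94×10⁻² M and s small, take [OH⁻] ≈ 2.94×10⁻² M and [Co²⁺] = s.
Ksp = [Co²⁺][OH⁻]^2 = s(2.94×10⁻²)^2
s = 3.85×10⁻¹⁵ / (2.94×10⁻²)^2 = 4.45×10⁻¹²
s = 4.45×10⁻¹² M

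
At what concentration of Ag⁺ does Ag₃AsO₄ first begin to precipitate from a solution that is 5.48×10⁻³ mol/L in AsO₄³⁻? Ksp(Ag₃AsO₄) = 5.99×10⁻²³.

A salt starts to precipitate once the ion product Q reaches its Ksp.
Ag₃AsO₄(s) ⇌ 3 Ag⁺(aq) + AsO₄³⁻(aq)
Ksp = [Ag⁺]^3[AsO₄³⁻] = [Ag⁺]^3(5.48×10⁻³)
[Ag⁺]^3 = 5.99×10⁻²³ / (5.48×10⁻³) = 1.09×10⁻²⁰
[Ag⁺] = 2.22×10⁻⁷ mol/L

2.22×10⁻⁷ M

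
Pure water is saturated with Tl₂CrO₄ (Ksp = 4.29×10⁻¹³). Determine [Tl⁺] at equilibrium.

Tl₂CrO₄(s) ⇌ 2 Tl⁺(aq) + CrO₄²⁻(aq)
With molar solubility s: [Tl⁺] = 2s, [CrO₄²⁻] = s.
Ksp = [Tl⁺]^2[CrO₄²⁻] = (2s)^2 · s = 4s^3 = 4.29×10⁻¹³
s = 4.75×10⁻⁵ M
[Tl⁺] = 2s = 9.50×10⁻⁵ M

9.50×10⁻⁵ M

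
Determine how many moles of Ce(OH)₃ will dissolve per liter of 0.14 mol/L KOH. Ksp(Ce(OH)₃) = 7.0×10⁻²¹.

2.6×10⁻¹⁸ M

Ce(OH)₃(s) ⇌ Ce³⁺(aq) + 3 OH⁻(aq)
OH⁻ is already present at 0.14 mol/L. If s mol/L of Ce(OH)₃ dissolves, [Ce³⁺] = s while [OH⁻] ≈ 0.14 mol/L.
Ksp = [Ce³⁺][OH⁻]^3 = s(0.14)^3
s = 7.0×10⁻²¹ / (0.14)^3 = 2.6×10⁻¹⁸
s = 2.6×10⁻¹⁸ mol/L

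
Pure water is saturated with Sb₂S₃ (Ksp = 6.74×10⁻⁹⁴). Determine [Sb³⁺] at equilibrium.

Sb₂S₃(s) ⇌ 2 Sb³⁺(aq) + 3 S²⁻(aq)
If s mol/L of Sb₂S₃ dissolves, [Sb³⁺] = 2s and [S²⁻] = 3s.
Ksp = [Sb³⁺]^2[S²⁻]^3 = (2s)^2 · (3s)^3 = 108s^5 = 6.74×10⁻⁹⁴
s = 9.10×10⁻²⁰ M
[Sb³⁺] = 2s = 1.82×10⁻¹⁹ M

1.82×10⁻¹⁹ M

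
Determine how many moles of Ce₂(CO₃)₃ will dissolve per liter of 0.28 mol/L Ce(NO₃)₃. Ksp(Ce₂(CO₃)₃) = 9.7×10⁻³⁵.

Ce₂(CO₃)₃(s) ⇌ 2 Ce³⁺(aq) + 3 CO₃²⁻(aq)
The solution already contains Ce³⁺ at 0.28 mol/L. Let s be the molar solubility of Ce₂(CO₃)₃.
[Ce³⁺] ≈ 0.28 mol/L (common ion dominates); [CO₃²⁻] = 3s.
Ksp = [Ce³⁺]^2[CO₃²⁻]^3 = (0.28)^2(3s)^3
(3s)^3 = 9.7×10⁻³⁵ / (0.28)^2 = 1.2×10⁻³³
s = 3.6×10⁻¹² mol/L

3.6×10⁻¹² M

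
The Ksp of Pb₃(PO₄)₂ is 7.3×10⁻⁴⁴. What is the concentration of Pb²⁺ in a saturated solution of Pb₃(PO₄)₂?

Pb₃(PO₄)₂(s) ⇌ 3 Pb²⁺(aq) + 2 PO₄³⁻(aq)
Call the molar solubility s, so that [Pb²⁺] = 3s and [PO₄³⁻] = 2s.
Ksp = [Pb²⁺]^3[PO₄³⁻]^2 = (3s)^3 · (2s)^2 = 108s^5 = 7.3×10⁻⁴⁴
s = 9.2×10⁻¹⁰ mol/L
[Pb²⁺] = 3s = 2.8×10⁻⁹ mol/L

2.8×10⁻⁹ M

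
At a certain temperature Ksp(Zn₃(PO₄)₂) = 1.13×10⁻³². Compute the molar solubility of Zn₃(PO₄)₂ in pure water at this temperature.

1.60×10⁻⁷ M

Zn₃(PO₄)₂(s) ⇌ 3 Zn²⁺(aq) + 2 PO₄³⁻(aq)
Call the molar solubility s, so that [Zn²⁺] = 3s and [PO₄³⁻] = 2s.
Ksp = [Zn²⁺]^3[PO₄³⁻]^2 = (3s)^3 · (2s)^2 = 108s^5
108s^5 = 1.13×10⁻³²  ⇒  s^5 = 1.05×10⁻³⁴
s = 1.60×10⁻⁷ M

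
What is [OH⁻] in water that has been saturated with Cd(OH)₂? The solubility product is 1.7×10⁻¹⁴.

3.2×10⁻⁵ M

Cd(OH)₂(s) ⇌ Cd²⁺(aq) + 2 OH⁻(aq)
With molar solubility s: [Cd²⁺] = s, [OH⁻] = 2s.
Ksp = [Cd²⁺][OH⁻]^2 = s · (2s)^2 = 4s^3 = 1.7×10⁻¹⁴
s = 1.6×10⁻⁵ mol/L
[OH⁻] = 2s = 3.2×10⁻⁵ mol/L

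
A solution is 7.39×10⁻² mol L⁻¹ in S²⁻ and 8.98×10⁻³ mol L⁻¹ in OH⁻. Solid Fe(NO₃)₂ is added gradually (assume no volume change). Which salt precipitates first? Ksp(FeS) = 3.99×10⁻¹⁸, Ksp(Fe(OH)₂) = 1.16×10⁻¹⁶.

The threshold for precipitation is Q = Ksp.
For FeS: [Fe²⁺] = (Ksp/[S²⁻]) = 5.40×10⁻¹⁷ mol L⁻¹
For Fe(OH)₂: [Fe²⁺] = (Ksp/[OH⁻]^2) = 1.44×10⁻¹² mol L⁻¹
FeS requires the lower [Fe²⁺], so it precipitates first.

FeS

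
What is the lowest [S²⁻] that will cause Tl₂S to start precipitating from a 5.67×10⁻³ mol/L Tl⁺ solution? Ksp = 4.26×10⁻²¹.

Precipitation of each salt begins when its ion product equals Ksp.
Tl₂S(s) ⇌ 2 Tl⁺(aq) + S²⁻(aq)
Ksp = [Tl⁺]^2[S²⁻] = [S²⁻](5.67×10⁻³)^2
[S²⁻] = 4.26×10⁻²¹ / (5.67×10⁻³)^2 = 1.33×10⁻¹⁶
[S²⁻] = 1.33×10⁻¹⁶ mol/L

1.33×10⁻¹⁶ M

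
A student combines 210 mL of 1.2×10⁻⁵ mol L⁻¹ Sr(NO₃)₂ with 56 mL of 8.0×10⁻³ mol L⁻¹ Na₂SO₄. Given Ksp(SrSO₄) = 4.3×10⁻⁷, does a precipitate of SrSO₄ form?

No

The combined volume is 266 mL.
[Sr²⁺] = (1.2×10⁻⁵)(210)/266 = 9.5×10⁻⁶ mol L⁻¹
[SO₄²⁻] = (8.0×10⁻³)(56)/266 = 1.7×10⁻³ mol L⁻¹
Q = [Sr²⁺][SO₄²⁻] = 1.6×10⁻⁸
Q < Ksp (1.6×10⁻⁸ vs 4.3×10⁻⁷); the solution remains unsaturated and no precipitate forms.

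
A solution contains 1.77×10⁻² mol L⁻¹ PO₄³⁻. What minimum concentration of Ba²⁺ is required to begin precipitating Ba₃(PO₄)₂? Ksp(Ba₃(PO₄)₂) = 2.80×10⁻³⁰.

Each salt precipitates once Q = Ksp for that salt.
Ba₃(PO₄)₂(s) ⇌ 3 Ba²⁺(aq) + 2 PO₄³⁻(aq)
Ksp = [Ba²⁺]^3[PO₄³⁻]^2 = [Ba²⁺]^3(1.77×10⁻²)^2
[Ba²⁺]^3 = 2.80×10⁻³⁰ / (1.77×10⁻²)^2 = 8.94×10⁻²⁷
[Ba²⁺] = 2.08×10⁻⁹ mol L⁻¹

2.08×10⁻⁹ M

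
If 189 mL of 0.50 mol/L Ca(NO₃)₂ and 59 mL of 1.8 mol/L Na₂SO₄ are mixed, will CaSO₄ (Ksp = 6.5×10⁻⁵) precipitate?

Yes

Total volume after mixing = 189 + 59 = 248 mL.
[Ca²⁺] = (0.50)(189)/248 = 0.38 mol/L
[SO₄²⁻] = (1.8)(59)/248 = 0.43 mol/L
Q = [Ca²⁺][SO₄²⁻] = 0.16
Because Q > Ksp (0.16 vs 6.5×10⁻⁵), a precipitate of CaSO₄ forms.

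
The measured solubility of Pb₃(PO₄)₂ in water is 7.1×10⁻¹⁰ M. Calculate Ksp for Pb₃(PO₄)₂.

Ksp = 1.9×10⁻⁴⁴

Pb₃(PO₄)₂(s) ⇌ 3 Pb²⁺(aq) + 2 PO₄³⁻(aq)
With molar solubility s: [Pb²⁺] = 3s, [PO₄³⁻] = 2s.
Ksp = [Pb²⁺]^3[PO₄³⁻]^2 = (3s)^3 · (2s)^2 = 108s^5
Ksp = 108 × (7.1×10⁻¹⁰)^5 = 1.9×10⁻⁴⁴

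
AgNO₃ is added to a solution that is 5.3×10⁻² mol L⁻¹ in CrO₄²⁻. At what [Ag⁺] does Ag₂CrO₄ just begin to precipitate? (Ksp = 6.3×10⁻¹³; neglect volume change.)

Each salt precipitates once Q = Ksp for that salt.
Ag₂CrO₄(s) ⇌ 2 Ag⁺(aq) + CrO₄²⁻(aq)
Ksp = [Ag⁺]^2[CrO₄²⁻] = [Ag⁺]^2(5.3×10⁻²)
[Ag⁺]^2 = 6.3×10⁻¹³ / (5.3×10⁻²) = 1.2×10⁻¹¹
[Ag⁺] = 3.4×10⁻⁶ mol L⁻¹

3.4×10⁻⁶ M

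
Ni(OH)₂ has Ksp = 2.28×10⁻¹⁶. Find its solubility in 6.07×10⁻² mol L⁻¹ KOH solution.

6.19×10⁻¹⁴ M

Ni(OH)₂(s) ⇌ Ni²⁺(aq) + 2 OH⁻(aq)
Let s be the solubility of Ni(OH)₂ here. The common ion gives [OH⁻] ≈ 6.07×10⁻² mol L⁻¹, and [Ni²⁺] = s.
Ksp = [Ni²⁺][OH⁻]^2 = s(6.07×10⁻²)^2
s = 2.28×10⁻¹⁶ / (6.07×10⁻²)^2 = 6.19×10⁻¹⁴
s = 6.19×10⁻¹⁴ mol L⁻¹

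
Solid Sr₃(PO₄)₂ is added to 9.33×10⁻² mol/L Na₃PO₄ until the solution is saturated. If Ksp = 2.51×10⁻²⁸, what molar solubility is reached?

1.02×10⁻⁹ M

Sr₃(PO₄)₂(s) ⇌ 3 Sr²⁺(aq) + 2 PO₄³⁻(aq)
With PO₄³⁻ already at 9.33×10⁻² mol/L and s small, take [PO₄³⁻] ≈ 9.33×10⁻² mol/L and [Sr²⁺] = 3s.
Ksp = [Sr²⁺]^3[PO₄³⁻]^2 = (3s)^3(9.33×10⁻²)^2
(3s)^3 = 2.51×10⁻²⁸ / (9.33×10⁻²)^2 = 2.88×10⁻²⁶
s = 1.02×10⁻⁹ mol/L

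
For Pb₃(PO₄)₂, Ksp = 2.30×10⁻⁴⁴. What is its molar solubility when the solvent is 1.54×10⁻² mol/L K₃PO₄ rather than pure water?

Pb₃(PO₄)₂(s) ⇌ 3 Pb²⁺(aq) + 2 PO₄³⁻(aq)
The solution already contains PO₄³⁻ at 1.54×10⁻² mol/L. Let s be the molar solubility of Pb₃(PO₄)₂.
[PO₄³⁻] ≈ 1.54×10⁻² mol/L (common ion dominates); [Pb²⁺] = 3s.
Ksp = [Pb²⁺]^3[PO₄³⁻]^2 = (3s)^3(1.54×10⁻²)^2
(3s)^3 = 2.30×10⁻⁴⁴ / (1.54×10⁻²)^2 = 9.70×10⁻⁴¹
s = 1.53×10⁻¹⁴ mol/L

1.53×10⁻¹⁴ M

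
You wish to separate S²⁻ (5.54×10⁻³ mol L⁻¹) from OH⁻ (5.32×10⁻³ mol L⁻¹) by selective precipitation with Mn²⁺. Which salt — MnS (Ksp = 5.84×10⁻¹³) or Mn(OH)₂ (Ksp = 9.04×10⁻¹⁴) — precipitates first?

MnS

Precipitation of each salt begins when its ion product equals Ksp.
For MnS: [Mn²⁺] = (Ksp/[S²⁻]) = 1.05×10⁻¹⁰ mol L⁻¹
For Mn(OH)₂: [Mn²⁺] = (Ksp/[OH⁻]^2) = 3.19×10⁻⁹ mol L⁻¹
The smaller threshold [Mn²⁺] is reached first, so MnS precipitates first.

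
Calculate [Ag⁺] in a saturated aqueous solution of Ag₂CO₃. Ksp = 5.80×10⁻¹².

2.26×10⁻⁴ M

Ag₂CO₃(s) ⇌ 2 Ag⁺(aq) + CO₃²⁻(aq)
With molar solubility s: [Ag⁺] = 2s, [CO₃²⁻] = s.
Ksp = [Ag⁺]^2[CO₃²⁻] = (2s)^2 · s = 4s^3 = 5.80×10⁻¹²
s = 1.13×10⁻⁴ M
[Ag⁺] = 2s = 2.26×10⁻⁴ M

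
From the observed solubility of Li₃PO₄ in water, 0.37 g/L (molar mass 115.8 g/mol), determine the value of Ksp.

Ksp = 2.8×10⁻⁹

s = (0.37 g L⁻¹)/(115.8 g mol⁻¹) = 3.195×10⁻³ M
Li₃PO₄(s) ⇌ 3 Li⁺(aq) + PO₄³⁻(aq)
Call the molar solubility s, so that [Li⁺] = 3s and [PO₄³⁻] = s.
Ksp = [Li⁺]^3[PO₄³⁻] = (3s)^3 · s = 27s^4
Ksp = 27 × (3.195×10⁻³)^4 = 2.8×10⁻⁹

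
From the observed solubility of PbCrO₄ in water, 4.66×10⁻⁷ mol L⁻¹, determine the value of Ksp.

Ksp = 2.17×10⁻¹³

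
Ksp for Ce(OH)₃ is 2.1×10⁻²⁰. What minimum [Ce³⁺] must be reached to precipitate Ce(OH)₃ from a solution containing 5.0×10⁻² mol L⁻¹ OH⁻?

Precipitation begins when Q = Ksp.
Ce(OH)₃(s) ⇌ Ce³⁺(aq) + 3 OH⁻(aq)
Ksp = [Ce³⁺][OH⁻]^3 = [Ce³⁺](5.0×10⁻²)^3
[Ce³⁺] = 2.1×10⁻²⁰ / (5.0×10⁻²)^3 = 1.7×10⁻¹⁶
[Ce³⁺] = 1.7×10⁻¹⁶ mol L⁻¹

1.7×10⁻¹⁶ M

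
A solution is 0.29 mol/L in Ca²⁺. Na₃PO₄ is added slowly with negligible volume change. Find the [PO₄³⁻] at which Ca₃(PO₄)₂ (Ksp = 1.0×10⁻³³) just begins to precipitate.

2.0×10⁻¹⁶ M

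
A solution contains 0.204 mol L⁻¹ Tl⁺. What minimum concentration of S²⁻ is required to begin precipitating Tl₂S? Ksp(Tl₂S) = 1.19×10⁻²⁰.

2.86×10⁻¹⁹ M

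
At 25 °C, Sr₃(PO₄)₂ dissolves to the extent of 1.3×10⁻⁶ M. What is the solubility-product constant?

Ksp = 4.0×10⁻²⁸

Sr₃(PO₄)₂(s) ⇌ 3 Sr²⁺(aq) + 2 PO₄³⁻(aq)
If s mol/L of Sr₃(PO₄)₂ dissolves, [Sr²⁺] = 3s and [PO₄³⁻] = 2s.
Ksp = [Sr²⁺]^3[PO₄³⁻]^2 = (3s)^3 · (2s)^2 = 108s^5
Ksp = 108 × (1.3×10⁻⁶)^5 = 4.0×10⁻²⁸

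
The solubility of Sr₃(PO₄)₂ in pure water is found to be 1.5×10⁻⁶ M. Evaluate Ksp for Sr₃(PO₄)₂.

Ksp = 8.2×10⁻²⁸

Sr₃(PO₄)₂(s) ⇌ 3 Sr²⁺(aq) + 2 PO₄³⁻(aq)
For each mole of Sr₃(PO₄)₂ that dissolves per liter, [Sr²⁺] = 3s and [PO₄³⁻] = 2s; let s denote this solubility.
Ksp = [Sr²⁺]^3[PO₄³⁻]^2 = (3s)^3 · (2s)^2 = 108s^5
Ksp = 108 × (1.5×10⁻⁶)^5 = 8.2×10⁻²⁸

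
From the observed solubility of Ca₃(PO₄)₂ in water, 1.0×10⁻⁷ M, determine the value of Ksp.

Ksp = 1.1×10⁻³³

Ca₃(PO₄)₂(s) ⇌ 3 Ca²⁺(aq) + 2 PO₄³⁻(aq)
With molar solubility s: [Ca²⁺] = 3s, [PO₄³⁻] = 2s.
Ksp = [Ca²⁺]^3[PO₄³⁻]^2 = (3s)^3 · (2s)^2 = 108s^5
Ksp = 108 × (1.0×10⁻⁷)^5 = 1.1×10⁻³³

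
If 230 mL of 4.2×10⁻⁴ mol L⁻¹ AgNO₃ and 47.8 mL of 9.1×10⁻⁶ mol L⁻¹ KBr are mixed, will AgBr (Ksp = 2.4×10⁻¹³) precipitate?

The combined volume is 277.8 mL.
[Ag⁺] = (4.2×10⁻⁴)(230)/277.8 = 3.5×10⁻⁴ mol L⁻¹
[Br⁻] = (9.1×10⁻⁶)(47.8)/277.8 = 1.6×10⁻⁶ mol L⁻¹
Q = [Ag⁺][Br⁻] = 5.4×10⁻¹⁰
Since Q (5.4×10⁻¹⁰) exceeds Ksp (2.4×10⁻¹³), AgBr will precipitate.

Yes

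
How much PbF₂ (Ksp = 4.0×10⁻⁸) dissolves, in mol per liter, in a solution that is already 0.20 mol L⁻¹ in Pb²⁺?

2.2×10⁻⁴ M

PbF₂(s) ⇌ Pb²⁺(aq) + 2 F⁻(aq)
With Pb²⁺ already at 0.20 mol L⁻¹ and s small, take [Pb²⁺] ≈ 0.20 mol L⁻¹ and [F⁻] = 2s.
Ksp = [Pb²⁺][F⁻]^2 = (0.20)(2s)^2
(2s)^2 = 4.0×10⁻⁸ / (0.20) = 2.0×10⁻⁷
s = 2.2×10⁻⁴ mol L⁻¹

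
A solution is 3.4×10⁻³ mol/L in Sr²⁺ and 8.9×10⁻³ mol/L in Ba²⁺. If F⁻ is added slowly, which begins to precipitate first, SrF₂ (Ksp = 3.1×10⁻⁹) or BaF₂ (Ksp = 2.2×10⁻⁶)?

SrF₂

The threshold for precipitation is Q = Ksp.
For SrF₂: [F⁻] = (Ksp/[Sr²⁺])^(1/2) = 9.5×10⁻⁴ mol/L
For BaF₂: [F⁻] = (Ksp/[Ba²⁺])^(1/2) = 1.6×10⁻² mol/L
Since SrF₂ needs less F⁻ to reach saturation, it precipitates first.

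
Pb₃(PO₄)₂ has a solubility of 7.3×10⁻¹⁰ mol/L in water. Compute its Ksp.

Pb₃(PO₄)₂(s) ⇌ 3 Pb²⁺(aq) + 2 PO₄³⁻(aq)
With molar solubility s: [Pb²⁺] = 3s, [PO₄³⁻] = 2s.
Ksp = [Pb²⁺]^3[PO₄³⁻]^2 = (3s)^3 · (2s)^2 = 108s^5
Ksp = 108 × (7.3×10⁻¹⁰)^5 = 2.2×10⁻⁴⁴

Ksp = 2.2×10⁻⁴⁴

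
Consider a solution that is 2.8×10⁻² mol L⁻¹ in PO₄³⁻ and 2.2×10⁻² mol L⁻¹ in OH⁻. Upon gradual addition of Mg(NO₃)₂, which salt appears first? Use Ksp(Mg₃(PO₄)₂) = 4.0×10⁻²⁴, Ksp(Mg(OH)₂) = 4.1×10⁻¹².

Precipitation of each salt begins when its ion product equals Ksp.
For Mg₃(PO₄)₂: [Mg²⁺] = (Ksp/[PO₄³⁻]^2)^(1/3) = 1.7×10⁻⁷ mol L⁻¹
For Mg(OH)₂: [Mg²⁺] = (Ksp/[OH⁻]^2) = 8.5×10⁻⁹ mol L⁻¹
Since Mg(OH)₂ needs less Mg²⁺ to reach saturation, it precipitates first.

Mg(OH)₂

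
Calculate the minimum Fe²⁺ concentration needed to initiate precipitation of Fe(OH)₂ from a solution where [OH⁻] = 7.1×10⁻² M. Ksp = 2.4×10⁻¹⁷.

The threshold for precipitation is Q = Ksp.
Fe(OH)₂(s) ⇌ Fe²⁺(aq) + 2 OH⁻(aq)
Ksp = [Fe²⁺][OH⁻]^2 = [Fe²⁺](7.1×10⁻²)^2
[Fe²⁺] = 2.4×10⁻¹⁷ / (7.1×10⁻²)^2 = 4.8×10⁻¹⁵
[Fe²⁺] = 4.8×10⁻¹⁵ M

4.8×10⁻¹⁵ M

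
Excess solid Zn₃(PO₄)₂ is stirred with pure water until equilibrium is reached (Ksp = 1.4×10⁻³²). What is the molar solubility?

Zn₃(PO₄)₂(s) ⇌ 3 Zn²⁺(aq) + 2 PO₄³⁻(aq)
Let s be the molar solubility. Then [Zn²⁺] = 3s and [PO₄³⁻] = 2s.
Ksp = [Zn²⁺]^3[PO₄³⁻]^2 = (3s)^3 · (2s)^2 = 108s^5
108s^5 = 1.4×10⁻³²  ⇒  s^5 = 1.3×10⁻³⁴
Taking the 5th root, s = 1.7×10⁻⁷ M.

1.7×10⁻⁷ M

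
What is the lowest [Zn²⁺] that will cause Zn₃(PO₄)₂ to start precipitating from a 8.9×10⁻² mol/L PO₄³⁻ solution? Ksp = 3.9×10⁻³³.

A salt starts to precipitate once the ion product Q reaches its Ksp.
Zn₃(PO₄)₂(s) ⇌ 3 Zn²⁺(aq) + 2 PO₄³⁻(aq)
Ksp = [Zn²⁺]^3[PO₄³⁻]^2 = [Zn²⁺]^3(8.9×10⁻²)^2
[Zn²⁺]^3 = 3.9×10⁻³³ / (8.9×10⁻²)^2 = 4.9×10⁻³¹
[Zn²⁺] = 7.9×10⁻¹¹ mol/L

7.9×10⁻¹¹ M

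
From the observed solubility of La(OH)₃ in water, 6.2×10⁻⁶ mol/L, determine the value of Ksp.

La(OH)₃(s) ⇌ La³⁺(aq) + 3 OH⁻(aq)
Let s be the molar solubility. Then [La³⁺] = s and [OH⁻] = 3s.
Ksp = [La³⁺][OH⁻]^3 = s · (3s)^3 = 27s^4
Ksp = 27 × (6.2×10⁻⁶)^4 = 4.0×10⁻²⁰

Ksp = 4.0×10⁻²⁰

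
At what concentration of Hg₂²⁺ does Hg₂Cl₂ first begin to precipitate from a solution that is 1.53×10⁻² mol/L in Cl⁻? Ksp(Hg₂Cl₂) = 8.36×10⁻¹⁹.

3.57×10⁻¹⁵ M

Each salt precipitates once Q = Ksp for that salt.
Hg₂Cl₂(s) ⇌ Hg₂²⁺(aq) + 2 Cl⁻(aq)
Ksp = [Hg₂²⁺][Cl⁻]^2 = [Hg₂²⁺](1.53×10⁻²)^2
[Hg₂²⁺] = 8.36×10⁻¹⁹ / (1.53×10⁻²)^2 = 3.57×10⁻¹⁵
[Hg₂²⁺] = 3.57×10⁻¹⁵ mol/L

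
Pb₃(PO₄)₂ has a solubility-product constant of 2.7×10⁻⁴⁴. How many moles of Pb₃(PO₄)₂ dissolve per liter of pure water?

Pb₃(PO₄)₂(s) ⇌ 3 Pb²⁺(aq) + 2 PO₄³⁻(aq)
Let s be the molar solubility. Then [Pb²⁺] = 3s and [PO₄³⁻] = 2s.
Ksp = [Pb²⁺]^3[PO₄³⁻]^2 = (3s)^3 · (2s)^2 = 108s^5
108s^5 = 2.7×10⁻⁴⁴  ⇒  s^5 = 2.5×10⁻⁴⁶
s = (2.5×10⁻⁴⁶)^(1/5) = 7.6×10⁻¹⁰ M

7.6×10⁻¹⁰ M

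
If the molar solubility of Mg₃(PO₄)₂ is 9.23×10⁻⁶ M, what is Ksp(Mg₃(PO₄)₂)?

Ksp = 7.23×10⁻²⁴

Mg₃(PO₄)₂(s) ⇌ 3 Mg²⁺(aq) + 2 PO₄³⁻(aq)
With molar solubility s: [Mg²⁺] = 3s, [PO₄³⁻] = 2s.
Ksp = [Mg²⁺]^3[PO₄³⁻]^2 = (3s)^3 · (2s)^2 = 108s^5
Ksp = 108 × (9.23×10⁻⁶)^5 = 7.23×10⁻²⁴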